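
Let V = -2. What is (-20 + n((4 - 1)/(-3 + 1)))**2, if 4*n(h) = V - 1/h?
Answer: 3721/9 ≈ 413.44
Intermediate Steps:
n(h) = -1/2 - 1/(4*h) (n(h) = (-2 - 1/h)/4 = -1/2 - 1/(4*h))
(-20 + n((4 - 1)/(-3 + 1)))**2 = (-20 + (-1 - 2*(4 - 1)/(-3 + 1))/(4*(((4 - 1)/(-3 + 1)))))**2 = (-20 + (-1 - 6/(-2))/(4*((3/(-2)))))**2 = (-20 + (-1 - 6*(-1)/2)/(4*((3*(-1/2)))))**2 = (-20 + (-1 - 2*(-3/2))/(4*(-3/2)))**2 = (-20 + (1/4)*(-2/3)*(-1 + 3))**2 = (-20 + (1/4)*(-2/3)*2)**2 = (-20 - 1/3)**2 = (-61/3)**2 = 3721/9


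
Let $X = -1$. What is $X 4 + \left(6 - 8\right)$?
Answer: $-6$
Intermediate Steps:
$X 4 + \left(6 - 8\right) = \left(-1\right) 4 + \left(6 - 8\right) = -4 + \left(6 - 8\right) = -4 - 2 = -6$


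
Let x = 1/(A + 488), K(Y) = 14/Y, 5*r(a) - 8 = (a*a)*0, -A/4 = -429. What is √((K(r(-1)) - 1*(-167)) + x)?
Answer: √213432054/1102 ≈ 13.257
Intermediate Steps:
A = 1716 (A = -4*(-429) = 1716)
r(a) = 8/5 (r(a) = 8/5 + ((a*a)*0)/5 = 8/5 + (a²*0)/5 = 8/5 + (⅕)*0 = 8/5 + 0 = 8/5)
x = 1/2204 (x = 1/(1716 + 488) = 1/2204 ≈ 0.00045372)
√((K(r(-1)) - 1*(-167)) + x) = √((14/(8/5) - 1*(-167)) + 1/2204) = √((14*(5/8) + 167) + 1/2204) = √((35/4 + 167) + 1/2204) = √(703/4 + 1/2204) = √(193677/1102) = √213432054/1102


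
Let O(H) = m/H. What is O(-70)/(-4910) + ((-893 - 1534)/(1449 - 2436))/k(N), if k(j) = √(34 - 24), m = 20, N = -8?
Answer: 1/17185 + 809*√10/3290 ≈ 0.77765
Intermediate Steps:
k(j) = √10
O(H) = 20/H
O(-70)/(-4910) + ((-893 - 1534)/(1449 - 2436))/k(N) = (20/(-70))/(-4910) + ((-893 - 1534)/(1449 - 2436))/(√10) = (20*(-1/70))*(-1/4910) + (-2427/(-987))*(√10/10) = -2/7*(-1/4910) + (-2427*(-1/987))*(√10/10) = 1/17185 + 809*(√10/10)/329 = 1/17185 + 809*√10/3290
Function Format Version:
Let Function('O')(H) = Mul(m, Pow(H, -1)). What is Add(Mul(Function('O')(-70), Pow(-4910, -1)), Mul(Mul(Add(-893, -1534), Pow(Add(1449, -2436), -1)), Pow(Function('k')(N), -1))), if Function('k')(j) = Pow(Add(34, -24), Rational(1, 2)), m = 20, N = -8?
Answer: Add(Rational(1, 17185), Mul(Rational(809, 3290), Pow(10, Rational(1, 2)))) ≈ 0.77765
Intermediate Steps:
Function('k')(j) = Pow(10, Rational(1, 2))
Function('O')(H) = Mul(20, Pow(H, -1))
Add(Mul(Function('O')(-70), Pow(-4910, -1)), Mul(Mul(Add(-893, -1534), Pow(Add(1449, -2436), -1)), Pow(Function('k')(N), -1))) = Add(Mul(Mul(20, Pow(-70, -1)), Pow(-4910, -1)), Mul(Mul(Add(-893, -1534), Pow(Add(1449, -2436), -1)), Pow(Pow(10, Rational(1, 2)), -1))) = Add(Mul(Mul(20, Rational(-1, 70)), Rational(-1, 4910)), Mul(Mul(-2427, Pow(-987, -1)), Mul(Rational(1, 10), Pow(10, Rational(1, 2))))) = Add(Mul(Rational(-2, 7), Rational(-1, 4910)), Mul(Mul(-2427, Rational(-1, 987)), Mul(Rational(1, 10), Pow(10, Rational(1, 2))))) = Add(Rational(1, 17185), Mul(Rational(809, 329), Mul(Rational(1, 10), Pow(10, Rational(1, 2))))) = Add(Rational(1, 17185), Mul(Rational(809, 3290), Pow(10, Rational(1, 2))))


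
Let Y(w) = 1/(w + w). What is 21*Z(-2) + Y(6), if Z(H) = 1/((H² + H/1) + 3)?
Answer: 257/60 ≈ 4.2833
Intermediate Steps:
Y(w) = 1/(2*w)
Z(H) = 1/(3 + H + H²) (Z(H) = 1/((H² + 1*H) + 3) = 1/((H² + H) + 3) = 1/((H + H²) + 3) = 1/(3 + H + H²))
21*Z(-2) + Y(6) = 21/(3 - 2 + (-2)²) + (½)/6 = 21/(3 - 2 + 4) + (½)*(⅙) = 21/5 + 1/12 = 257/60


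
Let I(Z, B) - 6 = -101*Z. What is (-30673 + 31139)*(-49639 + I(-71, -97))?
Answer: -19787292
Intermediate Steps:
I(Z, B) = 6 - 101*Z
(-30673 + 31139)*(-49639 + I(-71, -97)) = (-30673 + 31139)*(-49639 + (6 - 101*(-71))) = 466*(-49639 + (6 + 7171)) = 466*(-49639 + 7177) = 466*(-42462) = -19787292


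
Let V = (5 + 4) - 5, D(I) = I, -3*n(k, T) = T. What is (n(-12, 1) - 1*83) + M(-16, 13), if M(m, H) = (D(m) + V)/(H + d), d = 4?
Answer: -4286/51 ≈ -84.039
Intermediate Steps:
n(k, T) = -T/3
V = 4 (V = 9 - 5 = 4)
M(m, H) = (4 + m)/(4 + H) (M(m, H) = (m + 4)/(H + 4) = (4 + m)/(4 + H))
(n(-12, 1) - 1*83) + M(-16, 13) = (-⅓*1 - 1*83) + (4 - 16)/(4 + 13) = (-⅓ - 83) - 12/17 = -250/3 + (1/17)*(-12) = -250/3 - 12/17 = -4286/51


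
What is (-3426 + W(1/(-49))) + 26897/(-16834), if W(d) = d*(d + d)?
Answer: -138538100913/40418434 ≈ -3427.6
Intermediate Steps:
W(d) = 2*d**2 (W(d) = d*(2*d) = 2*d**2)
(-3426 + W(1/(-49))) + 26897/(-16834) = (-3426 + 2*(1/(-49))**2) + 26897/(-16834) = (-3426 + 2*(-1/49)**2) + 26897*(-1/16834) = (-3426 + 2*(1/2401)) - 26897/16834 = (-3426 + 2/2401) - 26897/16834 = -8225824/2401 - 26897/16834 = -138538100913/40418434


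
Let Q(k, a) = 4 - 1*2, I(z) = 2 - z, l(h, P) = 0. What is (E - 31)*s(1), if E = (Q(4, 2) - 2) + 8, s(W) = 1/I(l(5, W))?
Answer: -23/2 ≈ -11.500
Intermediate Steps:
s(W) = ½ (s(W) = 1/(2 - 1*0) = 1/(2 + 0) = 1/2 = ½)
Q(k, a) = 2 (Q(k, a) = 4 - 2 = 2)
E = 8 (E = (2 - 2) + 8 = 0 + 8 = 8)
(E - 31)*s(1) = (8 - 31)*(½) = -23*½ = -23/2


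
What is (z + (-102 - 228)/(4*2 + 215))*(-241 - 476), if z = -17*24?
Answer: 65472138/223 ≈ 2.9360e+5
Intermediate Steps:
z = -408
(z + (-102 - 228)/(4*2 + 215))*(-241 - 476) = (-408 + (-102 - 228)/(4*2 + 215))*(-241 - 476) = (-408 - 330/(8 + 215))*(-717) = (-408 - 330/223)*(-717) = -91314/223*(-717) = 65472138/223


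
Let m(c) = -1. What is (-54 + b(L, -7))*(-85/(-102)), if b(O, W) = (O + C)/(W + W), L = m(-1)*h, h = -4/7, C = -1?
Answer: -8815/196 ≈ -44.974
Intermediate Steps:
h = -4/7 (h = -4*⅐ = -4/7 ≈ -0.57143)
L = 4/7 (L = -1*(-4/7) = 4/7 ≈ 0.57143)
b(O, W) = (-1 + O)/(2*W) (b(O, W) = (O - 1)/(W + W) = (-1 + O)/((2*W)) = (-1 + O)*(1/(2*W)) = (-1 + O)/(2*W))
(-54 + b(L, -7))*(-85/(-102)) = (-54 + (½)*(-1 + 4/7)/(-7))*(-85/(-102)) = (-54 + (½)*(-⅐)*(-3/7))*(-85*(-1/102)) = (-54 + 3/98)*(⅚) = -5289/98*⅚ = -8815/196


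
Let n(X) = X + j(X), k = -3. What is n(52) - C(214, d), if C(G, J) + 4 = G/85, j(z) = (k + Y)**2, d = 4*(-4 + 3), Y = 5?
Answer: 4886/85 ≈ 57.482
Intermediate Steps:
d = -4 (d = 4*(-1) = -4)
j(z) = 4 (j(z) = (-3 + 5)**2 = 2**2 = 4)
n(X) = 4 + X (n(X) = X + 4 = 4 + X)
C(G, J) = -4 + G/85
n(52) - C(214, d) = (4 + 52) - (-4 + (1/85)*214) = 56 - (-4 + 214/85) = 56 - 1*(-126/85) = 56 + 126/85 = 4886/85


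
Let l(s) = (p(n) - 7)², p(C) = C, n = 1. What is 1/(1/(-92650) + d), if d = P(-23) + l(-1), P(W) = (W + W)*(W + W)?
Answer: 92650/199382799 ≈ 0.00046468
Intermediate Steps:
P(W) = 4*W² (P(W) = (2*W)*(2*W) = 4*W²)
l(s) = 36 (l(s) = (1 - 7)² = (-6)² = 36)
d = 2152 (d = 4*(-23)² + 36 = 4*529 + 36 = 2116 + 36 = 2152)
1/(1/(-92650) + d) = 1/(1/(-92650) + 2152) = 1/(-1/92650 + 2152) = 1/(199382799/92650) = 92650/199382799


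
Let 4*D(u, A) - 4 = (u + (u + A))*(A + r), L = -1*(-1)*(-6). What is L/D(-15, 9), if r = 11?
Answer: 3/52 ≈ 0.057692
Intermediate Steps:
L = -6 (L = 1*(-6) = -6)
D(u, A) = 1 + (11 + A)*(A + 2*u)/4 (D(u, A) = 1 + ((u + (u + A))*(A + 11))/4 = 1 + ((u + (A + u))*(11 + A))/4 = 1 + ((A + 2*u)*(11 + A))/4 = 1 + ((11 + A)*(A + 2*u))/4 = 1 + (11 + A)*(A + 2*u)/4)
L/D(-15, 9) = -6/(1 + (1/4)*9**2 + (11/2)*(-15) + (11/4)*9 + (1/2)*9*(-15)) = -6/(1 + (1/4)*81 - 165/2 + 99/4 - 135/2) = -6/(1 + 81/4 - 165/2 + 99/4 - 135/2) = -6/(-104) = -6*(-1/104) = 3/52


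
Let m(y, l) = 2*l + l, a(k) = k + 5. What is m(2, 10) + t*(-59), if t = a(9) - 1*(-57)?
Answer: -4159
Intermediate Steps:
a(k) = 5 + k
m(y, l) = 3*l
t = 71 (t = (5 + 9) - 1*(-57) = 14 + 57 = 71)
m(2, 10) + t*(-59) = 3*10 + 71*(-59) = 30 - 4189 = -4159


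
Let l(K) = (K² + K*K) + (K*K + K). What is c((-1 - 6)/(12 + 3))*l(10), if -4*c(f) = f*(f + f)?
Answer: -1519/45 ≈ -33.756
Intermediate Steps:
l(K) = K + 3*K² (l(K) = (K² + K²) + (K² + K) = 2*K² + (K + K²) = K + 3*K²)
c(f) = -f²/2 (c(f) = -f*(f + f)/4 = -f*2*f/4 = -f²/2)
c((-1 - 6)/(12 + 3))*l(10) = (-(-1 - 6)²/(12 + 3)²/2)*(10*(1 + 3*10)) = (-(-7/15)²/2)*(10*(1 + 30)) = (-(-7*1/15)²/2)*(10*31) = -(-7/15)²/2*310 = -½*49/225*310 = -49/450*310 = -1519/45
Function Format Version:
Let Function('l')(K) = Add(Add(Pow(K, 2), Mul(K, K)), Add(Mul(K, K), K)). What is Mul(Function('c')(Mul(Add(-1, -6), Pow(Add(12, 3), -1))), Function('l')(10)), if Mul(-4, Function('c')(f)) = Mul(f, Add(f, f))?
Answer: Rational(-1519, 45) ≈ -33.756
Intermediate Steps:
Function('l')(K) = Add(K, Mul(3, Pow(K, 2))) (Function('l')(K) = Add(Add(Pow(K, 2), Pow(K, 2)), Add(Pow(K, 2), K)) = Add(Mul(2, Pow(K, 2)), Add(K, Pow(K, 2))) = Add(K, Mul(3, Pow(K, 2))))
Function('c')(f) = Mul(Rational(-1, 2), Pow(f, 2)) (Function('c')(f) = Mul(Rational(-1, 4), Mul(f, Add(f, f))) = Mul(Rational(-1, 4), Mul(f, Mul(2, f))) = Mul(Rational(-1, 4), Mul(2, Pow(f, 2))) = Mul(Rational(-1, 2), Pow(f, 2)))
Mul(Function('c')(Mul(Add(-1, -6), Pow(Add(12, 3), -1))), Function('l')(10)) = Mul(Mul(Rational(-1, 2), Pow(Mul(Add(-1, -6), Pow(Add(12, 3), -1)), 2)), Mul(10, Add(1, Mul(3, 10)))) = Mul(Mul(Rational(-1, 2), Pow(Mul(-7, Pow(15, -1)), 2)), Mul(10, Add(1, 30))) = Mul(Mul(Rational(-1, 2), Pow(Mul(-7, Rational(1, 15)), 2)), Mul(10, 31)) = Mul(Mul(Rational(-1, 2), Pow(Rational(-7, 15), 2)), 310) = Mul(Mul(Rational(-1, 2), Rational(49, 225)), 310) = Mul(Rational(-49, 450), 310) = Rational(-1519, 45)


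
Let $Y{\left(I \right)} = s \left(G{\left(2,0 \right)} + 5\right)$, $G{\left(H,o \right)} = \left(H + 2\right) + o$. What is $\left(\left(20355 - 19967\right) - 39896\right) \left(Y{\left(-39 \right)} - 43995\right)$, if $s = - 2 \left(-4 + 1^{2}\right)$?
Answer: $1736021028$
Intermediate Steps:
$s = 6$ ($s = - 2 \left(-4 + 1\right) = \left(-2\right) \left(-3\right) = 6$)
$G{\left(H,o \right)} = 2 + H + o$ ($G{\left(H,o \right)} = \left(2 + H\right) + o = 2 + H + o$)
$Y{\left(I \right)} = 54$ ($Y{\left(I \right)} = 6 \left(\left(2 + 2 + 0\right) + 5\right) = 6 \left(4 + 5\right) = 6 \cdot 9 = 54$)
$\left(\left(20355 - 19967\right) - 39896\right) \left(Y{\left(-39 \right)} - 43995\right) = \left(\left(20355 - 19967\right) - 39896\right) \left(54 - 43995\right) = \left(388 - 39896\right) \left(-43941\right) = \left(-39508\right) \left(-43941\right) = 1736021028$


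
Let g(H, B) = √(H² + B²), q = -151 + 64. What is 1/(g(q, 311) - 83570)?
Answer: -8357/698384061 - √104290/6983840610 ≈ -1.2012e-5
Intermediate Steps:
q = -87
g(H, B) = √(B² + H²)
1/(g(q, 311) - 83570) = 1/(√(311² + (-87)²) - 83570) = 1/(√(96721 + 7569) - 83570) = 1/(√104290 - 83570) = 1/(-83570 + √104290)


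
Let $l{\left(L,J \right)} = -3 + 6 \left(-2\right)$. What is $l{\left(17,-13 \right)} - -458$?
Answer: $443$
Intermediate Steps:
$l{\left(L,J \right)} = -15$ ($l{\left(L,J \right)} = -3 - 12 = -15$)
$l{\left(17,-13 \right)} - -458 = -15 - -458 = -15 + 458 = 443$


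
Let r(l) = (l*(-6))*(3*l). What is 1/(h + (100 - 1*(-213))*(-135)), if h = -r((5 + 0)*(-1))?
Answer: -1/41805 ≈ -2.3921e-5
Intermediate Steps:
r(l) = -18*l² (r(l) = (-6*l)*(3*l) = -18*l²)
h = 450 (h = -(-18)*((5 + 0)*(-1))² = -(-18)*(5*(-1))² = -(-18)*(-5)² = -(-18)*25 = -1*(-450) = 450)
1/(h + (100 - 1*(-213))*(-135)) = 1/(450 + (100 - 1*(-213))*(-135)) = 1/(450 + (100 + 213)*(-135)) = 1/(450 + 313*(-135)) = 1/(450 - 42255) = 1/(-41805) = -1/41805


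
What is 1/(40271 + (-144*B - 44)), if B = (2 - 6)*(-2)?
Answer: 1/39075 ≈ 2.5592e-5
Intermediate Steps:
B = 8 (B = -4*(-2) = 8)
1/(40271 + (-144*B - 44)) = 1/(40271 + (-144*8 - 44)) = 1/(40271 + (-1152 - 44)) = 1/(40271 - 1196) = 1/39075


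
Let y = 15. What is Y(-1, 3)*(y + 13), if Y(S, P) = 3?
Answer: 84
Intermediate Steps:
Y(-1, 3)*(y + 13) = 3*(15 + 13) = 3*28 = 84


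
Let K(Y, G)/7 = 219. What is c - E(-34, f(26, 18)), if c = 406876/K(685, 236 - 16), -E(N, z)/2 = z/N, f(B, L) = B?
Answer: 6877034/26061 ≈ 263.88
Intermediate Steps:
K(Y, G) = 1533 (K(Y, G) = 7*219 = 1533)
E(N, z) = -2*z/N
c = 406876/1533 ≈ 265.41
c - E(-34, f(26, 18)) = 406876/1533 - (-2)*26/(-34) = 406876/1533 - (-2)*26*(-1)/34 = 406876/1533 - 1*26/17 = 406876/1533 - 26/17 = 6877034/26061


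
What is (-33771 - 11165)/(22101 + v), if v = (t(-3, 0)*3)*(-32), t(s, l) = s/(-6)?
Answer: -44936/22053 ≈ -2.0376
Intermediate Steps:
t(s, l) = -s/6 (t(s, l) = s*(-⅙) = -s/6)
v = -48 (v = (-⅙*(-3)*3)*(-32) = ((½)*3)*(-32) = (3/2)*(-32) = -48)
(-33771 - 11165)/(22101 + v) = (-33771 - 11165)/(22101 - 48) = -44936/22053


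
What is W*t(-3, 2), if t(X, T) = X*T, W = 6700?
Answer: -40200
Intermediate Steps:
t(X, T) = T*X
W*t(-3, 2) = 6700*(2*(-3)) = 6700*(-6) = -40200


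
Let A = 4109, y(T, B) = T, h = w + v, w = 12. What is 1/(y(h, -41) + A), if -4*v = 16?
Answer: 1/4117 ≈ 0.00024290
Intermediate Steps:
v = -4 (v = -1/4*16 = -4)
h = 8 (h = 12 - 4 = 8)
1/(y(h, -41) + A) = 1/(8 + 4109) = 1/4117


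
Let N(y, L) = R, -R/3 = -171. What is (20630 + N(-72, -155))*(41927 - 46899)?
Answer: -105122996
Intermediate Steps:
R = 513 (R = -3*(-171) = 513)
N(y, L) = 513
(20630 + N(-72, -155))*(41927 - 46899) = (20630 + 513)*(41927 - 46899) = 21143*(-4972) = -105122996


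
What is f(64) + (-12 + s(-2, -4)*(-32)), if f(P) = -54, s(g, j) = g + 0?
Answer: -2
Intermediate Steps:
s(g, j) = g
f(64) + (-12 + s(-2, -4)*(-32)) = -54 + (-12 - 2*(-32)) = -54 + (-12 + 64) = -54 + 52 = -2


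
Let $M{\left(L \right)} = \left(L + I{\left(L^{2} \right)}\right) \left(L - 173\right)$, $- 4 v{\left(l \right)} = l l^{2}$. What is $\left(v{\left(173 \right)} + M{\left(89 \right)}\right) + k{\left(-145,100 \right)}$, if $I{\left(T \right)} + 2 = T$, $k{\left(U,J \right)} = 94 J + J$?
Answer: $- \frac{7830405}{4} \approx -1.9576 \cdot 10^{6}$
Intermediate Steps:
$k{\left(U,J \right)} = 95 J$
$v{\left(l \right)} = - \frac{l^{3}}{4}$ ($v{\left(l \right)} = - \frac{l l^{2}}{4} = - \frac{l^{3}}{4}$)
$I{\left(T \right)} = -2 + T$
$M{\left(L \right)} = \left(-173 + L\right) \left(-2 + L + L^{2}\right)$ ($M{\left(L \right)} = \left(L + \left(-2 + L^{2}\right)\right) \left(L - 173\right) = \left(-2 + L + L^{2}\right) \left(-173 + L\right) = \left(-173 + L\right) \left(-2 + L + L^{2}\right)$)
$\left(v{\left(173 \right)} + M{\left(89 \right)}\right) + k{\left(-145,100 \right)} = \left(- \frac{173^{3}}{4} + \left(346 + 89^{3} - 15575 - 172 \cdot 89^{2}\right)\right) + 95 \cdot 100 = \left(\left(- \frac{1}{4}\right) 5177717 + \left(346 + 704969 - 15575 - 1362412\right)\right) + 9500 = \left(- \frac{5177717}{4} + \left(346 + 704969 - 15575 - 1362412\right)\right) + 9500 = \left(- \frac{5177717}{4} - 672672\right) + 9500 = - \frac{7868405}{4} + 9500 = - \frac{7830405}{4}$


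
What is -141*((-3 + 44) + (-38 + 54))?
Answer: -8037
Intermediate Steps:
-141*((-3 + 44) + (-38 + 54)) = -141*(41 + 16) = -141*57 = -8037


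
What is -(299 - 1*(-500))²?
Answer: -638401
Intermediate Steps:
-(299 - 1*(-500))² = -(299 + 500)² = -1*799² = -1*638401 = -638401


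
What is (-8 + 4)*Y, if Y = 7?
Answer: -28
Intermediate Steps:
(-8 + 4)*Y = (-8 + 4)*7 = -4*7 = -28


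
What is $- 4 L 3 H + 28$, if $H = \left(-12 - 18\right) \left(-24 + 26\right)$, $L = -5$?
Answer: $-3572$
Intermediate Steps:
$H = -60$ ($H = \left(-30\right) 2 = -60$)
$- 4 L 3 H + 28 = \left(-4\right) \left(-5\right) 3 \left(-60\right) + 28 = 20 \cdot 3 \left(-60\right) + 28 = 60 \left(-60\right) + 28 = -3600 + 28 = -3572$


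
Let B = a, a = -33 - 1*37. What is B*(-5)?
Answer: 350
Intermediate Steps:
a = -70 (a = -33 - 37 = -70)
B = -70
B*(-5) = -70*(-5) = 350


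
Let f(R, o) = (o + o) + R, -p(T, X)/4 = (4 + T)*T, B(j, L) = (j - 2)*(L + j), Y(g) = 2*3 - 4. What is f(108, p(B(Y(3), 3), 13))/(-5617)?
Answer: -108/5617 ≈ -0.019227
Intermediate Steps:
Y(g) = 2 (Y(g) = 6 - 4 = 2)
B(j, L) = (-2 + j)*(L + j)
p(T, X) = -4*T*(4 + T) (p(T, X) = -4*(4 + T)*T = -4*T*(4 + T))
f(R, o) = R + 2*o (f(R, o) = 2*o + R = R + 2*o)
f(108, p(B(Y(3), 3), 13))/(-5617) = (108 + 2*(-4*(2² - 2*3 - 2*2 + 3*2)*(4 + (2² - 2*3 - 2*2 + 3*2))))/(-5617) = (108 + 2*(-4*(4 - 6 - 4 + 6)*(4 + (4 - 6 - 4 + 6))))*(-1/5617) = (108 + 2*(-4*0*(4 + 0)))*(-1/5617) = (108 + 2*(-4*0*4))*(-1/5617) = (108 + 2*0)*(-1/5617) = (108 + 0)*(-1/5617) = 108*(-1/5617) = -108/5617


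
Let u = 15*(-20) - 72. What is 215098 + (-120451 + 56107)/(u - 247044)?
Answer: 2217447963/10309 ≈ 2.1510e+5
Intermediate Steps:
u = -372 (u = -300 - 72 = -372)
215098 + (-120451 + 56107)/(u - 247044) = 215098 + (-120451 + 56107)/(-372 - 247044) = 215098 - 64344/(-247416) = 215098 - 64344*(-1/247416) = 215098 + 2681/10309 = 2217447963/10309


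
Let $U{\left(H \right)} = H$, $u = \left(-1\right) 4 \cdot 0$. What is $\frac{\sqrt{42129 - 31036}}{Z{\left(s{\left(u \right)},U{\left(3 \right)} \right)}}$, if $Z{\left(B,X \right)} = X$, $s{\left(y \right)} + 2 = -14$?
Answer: $\frac{\sqrt{11093}}{3} \approx 35.108$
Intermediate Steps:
$u = 0$ ($u = \left(-4\right) 0 = 0$)
$s{\left(y \right)} = -16$ ($s{\left(y \right)} = -2 - 14 = -16$)
$\frac{\sqrt{42129 - 31036}}{Z{\left(s{\left(u \right)},U{\left(3 \right)} \right)}} = \frac{\sqrt{42129 - 31036}}{3} = \sqrt{11093} \cdot \frac{1}{3} = \frac{\sqrt{11093}}{3}$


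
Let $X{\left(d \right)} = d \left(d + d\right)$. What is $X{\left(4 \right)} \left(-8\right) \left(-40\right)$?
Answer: $10240$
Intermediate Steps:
$X{\left(d \right)} = 2 d^{2}$ ($X{\left(d \right)} = d 2 d = 2 d^{2}$)
$X{\left(4 \right)} \left(-8\right) \left(-40\right) = 2 \cdot 4^{2} \left(-8\right) \left(-40\right) = 2 \cdot 16 \left(-8\right) \left(-40\right) = 32 \left(-8\right) \left(-40\right) = \left(-256\right) \left(-40\right) = 10240$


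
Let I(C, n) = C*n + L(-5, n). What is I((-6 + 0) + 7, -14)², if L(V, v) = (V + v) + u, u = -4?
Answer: 1369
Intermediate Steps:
L(V, v) = -4 + V + v (L(V, v) = (V + v) - 4 = -4 + V + v)
I(C, n) = -9 + n + C*n (I(C, n) = C*n + (-4 - 5 + n) = C*n + (-9 + n) = -9 + n + C*n)
I((-6 + 0) + 7, -14)² = (-9 - 14 + ((-6 + 0) + 7)*(-14))² = (-9 - 14 + (-6 + 7)*(-14))² = (-9 - 14 + 1*(-14))² = (-9 - 14 - 14)² = (-37)² = 1369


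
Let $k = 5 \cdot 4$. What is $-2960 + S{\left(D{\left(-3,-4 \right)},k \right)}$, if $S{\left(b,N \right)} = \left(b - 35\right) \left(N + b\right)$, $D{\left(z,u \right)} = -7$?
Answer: $-3506$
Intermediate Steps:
$k = 20$
$S{\left(b,N \right)} = \left(-35 + b\right) \left(N + b\right)$
$-2960 + S{\left(D{\left(-3,-4 \right)},k \right)} = -2960 + \left(\left(-7\right)^{2} - 700 - -245 + 20 \left(-7\right)\right) = -2960 + \left(49 - 700 + 245 - 140\right) = -2960 - 546 = -3506$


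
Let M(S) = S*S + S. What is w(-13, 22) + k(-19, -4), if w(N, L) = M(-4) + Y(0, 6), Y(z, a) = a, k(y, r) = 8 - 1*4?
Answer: 22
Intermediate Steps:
k(y, r) = 4 (k(y, r) = 8 - 4 = 4)
M(S) = S + S² (M(S) = S² + S = S + S²)
w(N, L) = 18 (w(N, L) = -4*(1 - 4) + 6 = -4*(-3) + 6 = 12 + 6 = 18)
w(-13, 22) + k(-19, -4) = 18 + 4 = 22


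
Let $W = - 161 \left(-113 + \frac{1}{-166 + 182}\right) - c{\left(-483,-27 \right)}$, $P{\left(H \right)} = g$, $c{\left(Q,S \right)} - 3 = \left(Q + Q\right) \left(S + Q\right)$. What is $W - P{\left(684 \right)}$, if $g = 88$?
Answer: $- \frac{7593089}{16} \approx -4.7457 \cdot 10^{5}$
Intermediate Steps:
$c{\left(Q,S \right)} = 3 + 2 Q \left(Q + S\right)$ ($c{\left(Q,S \right)} = 3 + \left(Q + Q\right) \left(S + Q\right) = 3 + 2 Q \left(Q + S\right)$)
$P{\left(H \right)} = 88$
$W = - \frac{7591681}{16}$ ($W = - 161 \left(-113 + \frac{1}{-166 + 182}\right) - \left(3 + 2 \left(-483\right)^{2} + 2 \left(-483\right) \left(-27\right)\right) = - 161 \left(-113 + \frac{1}{16}\right) - \left(3 + 2 \cdot 233289 + 26082\right) = - 161 \left(-113 + \frac{1}{16}\right) - \left(3 + 466578 + 26082\right) = \left(-161\right) \left(- \frac{1807}{16}\right) - 492663 = \frac{290927}{16} - 492663 = - \frac{7591681}{16} \approx -4.7448 \cdot 10^{5}$)
$W - P{\left(684 \right)} = - \frac{7591681}{16} - 88 = - \frac{7593089}{16}$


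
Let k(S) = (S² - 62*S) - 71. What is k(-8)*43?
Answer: 21027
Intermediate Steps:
k(S) = -71 + S² - 62*S
k(-8)*43 = (-71 + (-8)² - 62*(-8))*43 = (-71 + 64 + 496)*43 = 489*43 = 21027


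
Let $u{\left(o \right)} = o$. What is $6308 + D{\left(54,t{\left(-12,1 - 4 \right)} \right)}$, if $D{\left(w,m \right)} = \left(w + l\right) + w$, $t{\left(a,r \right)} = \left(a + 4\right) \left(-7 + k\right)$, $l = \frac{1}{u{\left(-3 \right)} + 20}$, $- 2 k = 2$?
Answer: $\frac{109073}{17} \approx 6416.1$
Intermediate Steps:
$k = -1$ ($k = \left(- \frac{1}{2}\right) 2 = -1$)
$l = \frac{1}{17}$ ($l = \frac{1}{-3 + 20} = \frac{1}{17} \approx 0.058824$)
$t{\left(a,r \right)} = -32 - 8 a$ ($t{\left(a,r \right)} = \left(a + 4\right) \left(-7 - 1\right) = \left(4 + a\right) \left(-8\right) = -32 - 8 a$)
$D{\left(w,m \right)} = \frac{1}{17} + 2 w$ ($D{\left(w,m \right)} = \left(w + \frac{1}{17}\right) + w = \left(\frac{1}{17} + w\right) + w = \frac{1}{17} + 2 w$)
$6308 + D{\left(54,t{\left(-12,1 - 4 \right)} \right)} = 6308 + \left(\frac{1}{17} + 2 \cdot 54\right) = 6308 + \left(\frac{1}{17} + 108\right) = 6308 + \frac{1837}{17} = \frac{109073}{17}$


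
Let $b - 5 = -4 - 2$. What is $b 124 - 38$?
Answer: $-162$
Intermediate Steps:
$b = -1$ ($b = 5 - 6 = -1$)
$b 124 - 38 = \left(-1\right) 124 - 38 = -124 - 38 = -162$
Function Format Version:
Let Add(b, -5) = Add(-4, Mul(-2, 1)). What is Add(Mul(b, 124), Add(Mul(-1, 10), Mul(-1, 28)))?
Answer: -162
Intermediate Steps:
b = -1 (b = Add(5, Add(-4, Mul(-2, 1))) = Add(5, Add(-4, -2)) = Add(5, -6) = -1)
Add(Mul(b, 124), Add(Mul(-1, 10), Mul(-1, 28))) = Add(Mul(-1, 124), Add(Mul(-1, 10), Mul(-1, 28))) = Add(-124, Add(-10, -28)) = Add(-124, -38) = -162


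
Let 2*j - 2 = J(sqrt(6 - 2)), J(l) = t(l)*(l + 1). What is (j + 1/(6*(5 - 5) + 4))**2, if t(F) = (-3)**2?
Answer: 3481/16 ≈ 217.56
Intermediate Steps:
t(F) = 9
J(l) = 9 + 9*l (J(l) = 9*(l + 1) = 9*(1 + l) = 9 + 9*l)
j = 29/2 (j = 1 + (9 + 9*sqrt(6 - 2))/2 = 1 + (9 + 9*sqrt(4))/2 = 1 + (9 + 9*2)/2 = 1 + (9 + 18)/2 = 1 + (1/2)*27 = 1 + 27/2 = 29/2 ≈ 14.500)
(j + 1/(6*(5 - 5) + 4))**2 = (29/2 + 1/(6*(5 - 5) + 4))**2 = (29/2 + 1/(6*0 + 4))**2 = (29/2 + 1/(0 + 4))**2 = (29/2 + 1/4)**2 = (59/4)**2 = 3481/16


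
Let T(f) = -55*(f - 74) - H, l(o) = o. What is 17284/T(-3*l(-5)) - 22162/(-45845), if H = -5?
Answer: 86441148/14899625 ≈ 5.8016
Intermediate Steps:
T(f) = 4075 - 55*f (T(f) = -55*(f - 74) - 1*(-5) = -55*(-74 + f) + 5 = (4070 - 55*f) + 5 = 4075 - 55*f)
17284/T(-3*l(-5)) - 22162/(-45845) = 17284/(4075 - (-165)*(-5)) - 22162/(-45845) = 17284/(4075 - 55*15) - 22162*(-1/45845) = 17284/(4075 - 825) + 22162/45845 = 17284/3250 + 22162/45845 = 17284*(1/3250) + 22162/45845 = 8642/1625 + 22162/45845 = 86441148/14899625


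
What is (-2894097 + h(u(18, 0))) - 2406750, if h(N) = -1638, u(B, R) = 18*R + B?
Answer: -5302485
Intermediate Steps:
u(B, R) = B + 18*R
(-2894097 + h(u(18, 0))) - 2406750 = (-2894097 - 1638) - 2406750 = -2895735 - 2406750 = -5302485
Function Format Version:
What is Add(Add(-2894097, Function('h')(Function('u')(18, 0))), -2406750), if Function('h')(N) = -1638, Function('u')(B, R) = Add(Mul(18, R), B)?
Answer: -5302485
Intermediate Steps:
Function('u')(B, R) = Add(B, Mul(18, R))
Add(Add(-2894097, Function('h')(Function('u')(18, 0))), -2406750) = Add(Add(-2894097, -1638), -2406750) = Add(-2895735, -2406750) = -5302485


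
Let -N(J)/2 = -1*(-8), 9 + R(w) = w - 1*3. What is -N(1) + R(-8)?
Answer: -4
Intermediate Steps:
R(w) = -12 + w (R(w) = -9 + (w - 1*3) = -9 + (w - 3) = -9 + (-3 + w) = -12 + w)
N(J) = -16 (N(J) = -(-2)*(-8) = -2*8 = -16)
-N(1) + R(-8) = -1*(-16) + (-12 - 8) = 16 - 20 = -4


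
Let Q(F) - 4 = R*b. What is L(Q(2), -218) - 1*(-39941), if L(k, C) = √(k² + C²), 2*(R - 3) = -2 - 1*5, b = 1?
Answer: 39941 + √190145/2 ≈ 40159.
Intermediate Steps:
R = -½ (R = 3 + (-2 - 1*5)/2 = 3 + (-2 - 5)/2 = 3 + (½)*(-7) = 3 - 7/2 = -½ ≈ -0.50000)
Q(F) = 7/2 (Q(F) = 4 - ½*1 = 4 - ½ = 7/2)
L(k, C) = √(C² + k²)
L(Q(2), -218) - 1*(-39941) = √((-218)² + (7/2)²) - 1*(-39941) = √(47524 + 49/4) + 39941 = √(190145/4) + 39941 = √190145/2 + 39941 = 39941 + √190145/2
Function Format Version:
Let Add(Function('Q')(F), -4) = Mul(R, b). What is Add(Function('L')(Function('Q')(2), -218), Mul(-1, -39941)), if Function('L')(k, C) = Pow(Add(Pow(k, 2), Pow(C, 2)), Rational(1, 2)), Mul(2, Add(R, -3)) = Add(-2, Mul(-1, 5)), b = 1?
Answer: Add(39941, Mul(Rational(1, 2), Pow(190145, Rational(1, 2)))) ≈ 40159.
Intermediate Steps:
R = Rational(-1, 2) (R = Add(3, Mul(Rational(1, 2), Add(-2, Mul(-1, 5)))) = Add(3, Mul(Rational(1, 2), Add(-2, -5))) = Add(3, Mul(Rational(1, 2), -7)) = Add(3, Rational(-7, 2)) = Rational(-1, 2) ≈ -0.50000)
Function('Q')(F) = Rational(7, 2) (Function('Q')(F) = Add(4, Mul(Rational(-1, 2), 1)) = Add(4, Rational(-1, 2)) = Rational(7, 2))
Function('L')(k, C) = Pow(Add(Pow(C, 2), Pow(k, 2)), Rational(1, 2))
Add(Function('L')(Function('Q')(2), -218), Mul(-1, -39941)) = Add(Pow(Add(Pow(-218, 2), Pow(Rational(7, 2), 2)), Rational(1, 2)), Mul(-1, -39941)) = Add(Pow(Add(47524, Rational(49, 4)), Rational(1, 2)), 39941) = Add(Pow(Rational(190145, 4), Rational(1, 2)), 39941) = Add(Mul(Rational(1, 2), Pow(190145, Rational(1, 2))), 39941) = Add(39941, Mul(Rational(1, 2), Pow(190145, Rational(1, 2))))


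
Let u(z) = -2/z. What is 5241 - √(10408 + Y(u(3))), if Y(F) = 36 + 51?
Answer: 5241 - √10495 ≈ 5138.6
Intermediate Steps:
Y(F) = 87
5241 - √(10408 + Y(u(3))) = 5241 - √(10408 + 87) = 5241 - √10495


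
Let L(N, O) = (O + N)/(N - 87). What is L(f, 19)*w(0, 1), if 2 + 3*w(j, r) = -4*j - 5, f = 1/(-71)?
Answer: 4718/9267 ≈ 0.50912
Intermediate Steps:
f = -1/71 ≈ -0.014085
w(j, r) = -7/3 - 4*j/3 (w(j, r) = -⅔ + (-4*j - 5)/3 = -⅔ + (-5 - 4*j)/3 = -⅔ + (-5/3 - 4*j/3) = -7/3 - 4*j/3)
L(N, O) = (N + O)/(-87 + N)
L(f, 19)*w(0, 1) = ((-1/71 + 19)/(-87 - 1/71))*(-7/3 - 4/3*0) = ((1348/71)/(-6178/71))*(-7/3 + 0) = -71/6178*1348/71*(-7/3) = -674/3089*(-7/3) = 4718/9267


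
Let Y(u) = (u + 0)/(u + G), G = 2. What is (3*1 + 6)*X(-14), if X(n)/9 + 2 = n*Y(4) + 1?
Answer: -837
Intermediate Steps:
Y(u) = u/(2 + u) (Y(u) = (u + 0)/(u + 2) = u/(2 + u))
X(n) = -9 + 6*n (X(n) = -18 + 9*(n*(4/(2 + 4)) + 1) = -18 + 9*(n*(4/6) + 1) = -18 + 9*(n*(4*(1/6)) + 1) = -18 + 9*(n*(2/3) + 1) = -18 + 9*(2*n/3 + 1) = -18 + 9*(1 + 2*n/3) = -18 + (9 + 6*n) = -9 + 6*n)
(3*1 + 6)*X(-14) = (3*1 + 6)*(-9 + 6*(-14)) = (3 + 6)*(-9 - 84) = 9*(-93) = -837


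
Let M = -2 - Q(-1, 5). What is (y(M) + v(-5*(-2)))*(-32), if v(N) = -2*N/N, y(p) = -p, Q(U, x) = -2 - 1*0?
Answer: 64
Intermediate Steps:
Q(U, x) = -2 (Q(U, x) = -2 + 0 = -2)
M = 0 (M = -2 - 1*(-2) = -2 + 2 = 0)
v(N) = -2 (v(N) = -2*1 = -2)
(y(M) + v(-5*(-2)))*(-32) = (-1*0 - 2)*(-32) = (0 - 2)*(-32) = -2*(-32) = 64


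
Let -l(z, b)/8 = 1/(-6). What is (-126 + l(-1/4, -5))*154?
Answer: -57596/3 ≈ -19199.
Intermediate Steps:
l(z, b) = 4/3 (l(z, b) = -8/(-6) = -8*(-1/6) = 4/3)
(-126 + l(-1/4, -5))*154 = (-126 + 4/3)*154 = -374/3*154 = -57596/3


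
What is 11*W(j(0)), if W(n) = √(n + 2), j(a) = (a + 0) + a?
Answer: 11*√2 ≈ 15.556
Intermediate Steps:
j(a) = 2*a (j(a) = a + a = 2*a)
W(n) = √(2 + n)
11*W(j(0)) = 11*√(2 + 2*0) = 11*√(2 + 0) = 11*√2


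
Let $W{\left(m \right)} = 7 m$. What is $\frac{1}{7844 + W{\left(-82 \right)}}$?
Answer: $\frac{1}{7270} \approx 0.00013755$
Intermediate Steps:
$\frac{1}{7844 + W{\left(-82 \right)}} = \frac{1}{7844 + 7 \left(-82\right)} = \frac{1}{7844 - 574} = \frac{1}{7270}$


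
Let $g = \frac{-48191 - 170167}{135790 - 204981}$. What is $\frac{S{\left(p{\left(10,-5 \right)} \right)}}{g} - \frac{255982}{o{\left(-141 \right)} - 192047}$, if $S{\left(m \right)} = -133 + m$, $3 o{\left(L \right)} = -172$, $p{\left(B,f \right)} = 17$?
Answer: $- \frac{2228945445080}{62921277027} \approx -35.424$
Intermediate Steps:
$o{\left(L \right)} = - \frac{172}{3}$ ($o{\left(L \right)} = \frac{1}{3} \left(-172\right) = - \frac{172}{3}$)
$g = \frac{218358}{69191}$ ($g = - \frac{218358}{-69191} = \left(-218358\right) \left(- \frac{1}{69191}\right) = \frac{218358}{69191} \approx 3.1559$)
$\frac{S{\left(p{\left(10,-5 \right)} \right)}}{g} - \frac{255982}{o{\left(-141 \right)} - 192047} = \frac{-133 + 17}{\frac{218358}{69191}} - \frac{255982}{- \frac{172}{3} - 192047} = \left(-116\right) \frac{69191}{218358} - \frac{255982}{- \frac{172}{3} - 192047} = - \frac{4013078}{109179} - \frac{255982}{- \frac{576313}{3}} = - \frac{4013078}{109179} - - \frac{767946}{576313} = - \frac{4013078}{109179} + \frac{767946}{576313} = - \frac{2228945445080}{62921277027}$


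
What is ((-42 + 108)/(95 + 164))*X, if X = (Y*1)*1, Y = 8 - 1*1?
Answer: 66/37 ≈ 1.7838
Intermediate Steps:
Y = 7 (Y = 8 - 1 = 7)
X = 7 (X = (7*1)*1 = 7*1 = 7)
((-42 + 108)/(95 + 164))*X = ((-42 + 108)/(95 + 164))*7 = (66/259)*7 = 66/37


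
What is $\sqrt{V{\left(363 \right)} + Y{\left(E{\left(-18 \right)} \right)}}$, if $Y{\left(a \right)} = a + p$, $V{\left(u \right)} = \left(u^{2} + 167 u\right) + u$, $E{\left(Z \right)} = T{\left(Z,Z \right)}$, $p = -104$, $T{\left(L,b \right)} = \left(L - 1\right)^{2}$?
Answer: $\sqrt{193010} \approx 439.33$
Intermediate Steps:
$T{\left(L,b \right)} = \left(-1 + L\right)^{2}$
$E{\left(Z \right)} = \left(-1 + Z\right)^{2}$
$V{\left(u \right)} = u^{2} + 168 u$
$Y{\left(a \right)} = -104 + a$ ($Y{\left(a \right)} = a - 104 = -104 + a$)
$\sqrt{V{\left(363 \right)} + Y{\left(E{\left(-18 \right)} \right)}} = \sqrt{363 \left(168 + 363\right) - \left(104 - \left(-1 - 18\right)^{2}\right)} = \sqrt{363 \cdot 531 - \left(104 - \left(-19\right)^{2}\right)} = \sqrt{192753 + \left(-104 + 361\right)} = \sqrt{192753 + 257} = \sqrt{193010}$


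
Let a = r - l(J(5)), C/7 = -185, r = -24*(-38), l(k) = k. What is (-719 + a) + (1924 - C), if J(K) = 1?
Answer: 3411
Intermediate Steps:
r = 912
C = -1295 (C = 7*(-185) = -1295)
a = 911 (a = 912 - 1*1 = 912 - 1 = 911)
(-719 + a) + (1924 - C) = (-719 + 911) + (1924 - 1*(-1295)) = 192 + (1924 + 1295) = 192 + 3219 = 3411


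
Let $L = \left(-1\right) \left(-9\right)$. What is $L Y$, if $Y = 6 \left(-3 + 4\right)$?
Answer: $54$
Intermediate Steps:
$Y = 6$ ($Y = 6 \cdot 1 = 6$)
$L = 9$
$L Y = 9 \cdot 6 = 54$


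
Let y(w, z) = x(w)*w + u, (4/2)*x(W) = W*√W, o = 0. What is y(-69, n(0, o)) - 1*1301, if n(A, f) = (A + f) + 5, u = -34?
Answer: -1335 + 4761*I*√69/2 ≈ -1335.0 + 19774.0*I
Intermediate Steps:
x(W) = W^(3/2)/2 (x(W) = (W*√W)/2 = W^(3/2)/2)
n(A, f) = 5 + A + f
y(w, z) = -34 + w^(5/2)/2 (y(w, z) = (w^(3/2)/2)*w - 34 = w^(5/2)/2 - 34 = -34 + w^(5/2)/2)
y(-69, n(0, o)) - 1*1301 = (-34 + (-69)^(5/2)/2) - 1*1301 = (-34 + (4761*I*√69)/2) - 1301 = (-34 + 4761*I*√69/2) - 1301 = -1335 + 4761*I*√69/2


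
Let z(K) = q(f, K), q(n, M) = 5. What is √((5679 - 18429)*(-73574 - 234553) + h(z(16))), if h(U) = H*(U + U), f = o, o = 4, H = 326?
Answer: √3928622510 ≈ 62679.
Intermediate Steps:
f = 4
z(K) = 5
h(U) = 652*U (h(U) = 326*(U + U) = 326*(2*U) = 652*U)
√((5679 - 18429)*(-73574 - 234553) + h(z(16))) = √((5679 - 18429)*(-73574 - 234553) + 652*5) = √(-12750*(-308127) + 3260) = √(3928619250 + 3260) = √3928622510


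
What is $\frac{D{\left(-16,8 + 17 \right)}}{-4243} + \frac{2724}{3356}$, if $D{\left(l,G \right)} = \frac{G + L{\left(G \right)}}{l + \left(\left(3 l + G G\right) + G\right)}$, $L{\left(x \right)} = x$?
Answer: $\frac{846597544}{1043043961} \approx 0.81166$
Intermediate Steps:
$D{\left(l,G \right)} = \frac{2 G}{G + G^{2} + 4 l}$ ($D{\left(l,G \right)} = \frac{G + G}{l + \left(\left(3 l + G G\right) + G\right)} = \frac{2 G}{l + \left(\left(3 l + G^{2}\right) + G\right)} = \frac{2 G}{l + \left(\left(G^{2} + 3 l\right) + G\right)} = \frac{2 G}{l + \left(G + G^{2} + 3 l\right)} = \frac{2 G}{G + G^{2} + 4 l}$)
$\frac{D{\left(-16,8 + 17 \right)}}{-4243} + \frac{2724}{3356} = \frac{2 \left(8 + 17\right) \frac{1}{\left(8 + 17\right) + \left(8 + 17\right)^{2} + 4 \left(-16\right)}}{-4243} + \frac{2724}{3356} = 2 \cdot 25 \frac{1}{25 + 25^{2} - 64} \left(- \frac{1}{4243}\right) + 2724 \cdot \frac{1}{3356} = 2 \cdot 25 \frac{1}{25 + 625 - 64} \left(- \frac{1}{4243}\right) + \frac{681}{839} = 2 \cdot 25 \cdot \frac{1}{586} \left(- \frac{1}{4243}\right) + \frac{681}{839} = \frac{25}{293} \left(- \frac{1}{4243}\right) + \frac{681}{839} = - \frac{25}{1243199} + \frac{681}{839} = \frac{846597544}{1043043961}$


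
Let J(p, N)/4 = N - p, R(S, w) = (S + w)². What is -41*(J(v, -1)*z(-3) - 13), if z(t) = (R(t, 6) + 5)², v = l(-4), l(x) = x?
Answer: -95899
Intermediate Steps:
v = -4
J(p, N) = -4*p + 4*N (J(p, N) = 4*(N - p) = -4*p + 4*N)
z(t) = (5 + (6 + t)²)² (z(t) = ((t + 6)² + 5)² = ((6 + t)² + 5)² = (5 + (6 + t)²)²)
-41*(J(v, -1)*z(-3) - 13) = -41*((-4*(-4) + 4*(-1))*(5 + (6 - 3)²)² - 13) = -41*((16 - 4)*(5 + 3²)² - 13) = -41*(12*(5 + 9)² - 13) = -41*(12*14² - 13) = -41*(12*196 - 13) = -41*(2352 - 13) = -41*2339 = -95899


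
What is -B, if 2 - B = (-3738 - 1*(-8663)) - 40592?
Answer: -35669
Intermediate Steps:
B = 35669 (B = 2 - ((-3738 - 1*(-8663)) - 40592) = 2 - ((-3738 + 8663) - 40592) = 2 - (4925 - 40592) = 2 - 1*(-35667) = 2 + 35667 = 35669)
-B = -1*35669 = -35669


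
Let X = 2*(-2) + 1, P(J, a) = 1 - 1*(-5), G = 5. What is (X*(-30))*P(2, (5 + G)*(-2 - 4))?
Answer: 540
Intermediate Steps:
P(J, a) = 6 (P(J, a) = 1 + 5 = 6)
X = -3 (X = -4 + 1 = -3)
(X*(-30))*P(2, (5 + G)*(-2 - 4)) = -3*(-30)*6 = 90*6 = 540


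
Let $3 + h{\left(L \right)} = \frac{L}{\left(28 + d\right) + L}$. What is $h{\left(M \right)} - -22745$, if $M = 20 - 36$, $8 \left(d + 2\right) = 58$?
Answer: $\frac{1569134}{69} \approx 22741.0$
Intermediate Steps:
$d = \frac{21}{4}$ ($d = -2 + \frac{1}{8} \cdot 58 = -2 + \frac{29}{4} = \frac{21}{4} \approx 5.25$)
$M = -16$ ($M = 20 - 36 = -16$)
$h{\left(L \right)} = -3 + \frac{L}{\frac{133}{4} + L}$ ($h{\left(L \right)} = -3 + \frac{L}{\left(28 + \frac{21}{4}\right) + L} = -3 + \frac{L}{\frac{133}{4} + L}$)
$h{\left(M \right)} - -22745 = \frac{-399 - -128}{133 + 4 \left(-16\right)} - -22745 = \frac{-399 + 128}{133 - 64} + 22745 = \frac{1}{69} \left(-271\right) + 22745 = - \frac{271}{69} + 22745 = \frac{1569134}{69}$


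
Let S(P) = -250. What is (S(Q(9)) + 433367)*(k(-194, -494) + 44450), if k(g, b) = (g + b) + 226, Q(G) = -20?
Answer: 19051950596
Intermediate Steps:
k(g, b) = 226 + b + g (k(g, b) = (b + g) + 226 = 226 + b + g)
(S(Q(9)) + 433367)*(k(-194, -494) + 44450) = (-250 + 433367)*((226 - 494 - 194) + 44450) = 433117*(-462 + 44450) = 433117*43988 = 19051950596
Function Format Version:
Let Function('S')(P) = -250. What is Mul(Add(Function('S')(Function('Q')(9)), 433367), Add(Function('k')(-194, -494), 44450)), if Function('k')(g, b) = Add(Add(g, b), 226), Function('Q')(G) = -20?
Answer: 19051950596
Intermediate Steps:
Function('k')(g, b) = Add(226, b, g) (Function('k')(g, b) = Add(Add(b, g), 226) = Add(226, b, g))
Mul(Add(Function('S')(Function('Q')(9)), 433367), Add(Function('k')(-194, -494), 44450)) = Mul(Add(-250, 433367), Add(Add(226, -494, -194), 44450)) = Mul(433117, Add(-462, 44450)) = Mul(433117, 43988) = 19051950596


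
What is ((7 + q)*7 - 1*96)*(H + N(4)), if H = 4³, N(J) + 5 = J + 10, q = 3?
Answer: -1898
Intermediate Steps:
N(J) = 5 + J (N(J) = -5 + (J + 10) = -5 + (10 + J) = 5 + J)
H = 64
((7 + q)*7 - 1*96)*(H + N(4)) = ((7 + 3)*7 - 1*96)*(64 + (5 + 4)) = (10*7 - 96)*(64 + 9) = (70 - 96)*73 = -26*73 = -1898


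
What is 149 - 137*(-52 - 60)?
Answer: 15493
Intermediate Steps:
149 - 137*(-52 - 60) = 149 - 137*(-112) = 149 + 15344 = 15493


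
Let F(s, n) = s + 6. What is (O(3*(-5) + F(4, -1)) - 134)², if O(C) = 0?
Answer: 17956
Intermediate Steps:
F(s, n) = 6 + s
(O(3*(-5) + F(4, -1)) - 134)² = (0 - 134)² = (-134)² = 17956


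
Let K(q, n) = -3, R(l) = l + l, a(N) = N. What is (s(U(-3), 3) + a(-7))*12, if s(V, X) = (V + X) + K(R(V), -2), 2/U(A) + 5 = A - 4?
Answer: -86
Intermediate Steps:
R(l) = 2*l
U(A) = 2/(-9 + A) (U(A) = 2/(-5 + (A - 4)) = 2/(-5 + (-4 + A)) = 2/(-9 + A))
s(V, X) = -3 + V + X (s(V, X) = (V + X) - 3 = -3 + V + X)
(s(U(-3), 3) + a(-7))*12 = ((-3 + 2/(-9 - 3) + 3) - 7)*12 = ((-3 + 2/(-12) + 3) - 7)*12 = ((-3 + 2*(-1/12) + 3) - 7)*12 = ((-3 - ⅙ + 3) - 7)*12 = (-⅙ - 7)*12 = -43/6*12 = -86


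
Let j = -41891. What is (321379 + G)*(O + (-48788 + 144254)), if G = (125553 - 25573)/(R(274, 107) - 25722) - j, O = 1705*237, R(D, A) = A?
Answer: 929670512515914/5123 ≈ 1.8147e+11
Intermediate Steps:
O = 404085
G = 214587597/5123 (G = (125553 - 25573)/(107 - 25722) - 1*(-41891) = 99980/(-25615) + 41891 = 99980*(-1/25615) + 41891 = -19996/5123 + 41891 = 214587597/5123 ≈ 41887.)
(321379 + G)*(O + (-48788 + 144254)) = (321379 + 214587597/5123)*(404085 + (-48788 + 144254)) = 1861012214*(404085 + 95466)/5123 = (1861012214/5123)*499551 = 929670512515914/5123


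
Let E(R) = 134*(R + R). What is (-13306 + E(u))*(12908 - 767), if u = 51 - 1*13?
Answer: -37904202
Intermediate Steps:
u = 38 (u = 51 - 13 = 38)
E(R) = 268*R (E(R) = 134*(2*R) = 268*R)
(-13306 + E(u))*(12908 - 767) = (-13306 + 268*38)*(12908 - 767) = (-13306 + 10184)*12141 = -3122*12141 = -37904202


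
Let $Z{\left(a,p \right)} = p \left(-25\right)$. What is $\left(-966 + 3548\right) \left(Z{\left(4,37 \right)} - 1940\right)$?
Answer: $-7397430$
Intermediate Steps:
$Z{\left(a,p \right)} = - 25 p$
$\left(-966 + 3548\right) \left(Z{\left(4,37 \right)} - 1940\right) = \left(-966 + 3548\right) \left(\left(-25\right) 37 - 1940\right) = 2582 \left(-925 - 1940\right) = 2582 \left(-2865\right) = -7397430$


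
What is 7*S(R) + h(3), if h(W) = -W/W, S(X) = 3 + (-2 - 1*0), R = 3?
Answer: 6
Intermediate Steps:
S(X) = 1 (S(X) = 3 + (-2 + 0) = 3 - 2 = 1)
h(W) = -1 (h(W) = -1*1 = -1)
7*S(R) + h(3) = 7*1 - 1 = 7 - 1 = 6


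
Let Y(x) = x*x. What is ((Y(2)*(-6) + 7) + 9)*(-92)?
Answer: 736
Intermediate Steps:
Y(x) = x²
((Y(2)*(-6) + 7) + 9)*(-92) = ((2²*(-6) + 7) + 9)*(-92) = ((4*(-6) + 7) + 9)*(-92) = ((-24 + 7) + 9)*(-92) = (-17 + 9)*(-92) = -8*(-92) = 736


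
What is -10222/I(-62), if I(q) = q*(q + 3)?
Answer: -5111/1829 ≈ -2.7944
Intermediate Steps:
I(q) = q*(3 + q)
-10222/I(-62) = -10222*(-1/(62*(3 - 62))) = -10222/((-62*(-59))) = -10222/3658 = -10222*1/3658 = -5111/1829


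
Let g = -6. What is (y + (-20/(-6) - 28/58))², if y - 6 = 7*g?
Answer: 8317456/7569 ≈ 1098.9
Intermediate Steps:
y = -36 (y = 6 + 7*(-6) = 6 - 42 = -36)
(y + (-20/(-6) - 28/58))² = (-36 + (-20/(-6) - 28/58))² = (-36 + (-20*(-⅙) - 28*1/58))² = (-36 + (10/3 - 14/29))² = (-36 + 248/87)² = (-2884/87)² = 8317456/7569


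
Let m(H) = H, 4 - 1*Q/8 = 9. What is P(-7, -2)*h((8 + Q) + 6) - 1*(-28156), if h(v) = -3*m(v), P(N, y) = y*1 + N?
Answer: 27454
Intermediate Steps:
Q = -40 (Q = 32 - 8*9 = 32 - 72 = -40)
P(N, y) = N + y (P(N, y) = y + N = N + y)
h(v) = -3*v
P(-7, -2)*h((8 + Q) + 6) - 1*(-28156) = (-7 - 2)*(-3*((8 - 40) + 6)) - 1*(-28156) = -(-27)*(-32 + 6) + 28156 = -(-27)*(-26) + 28156 = -9*78 + 28156 = -702 + 28156 = 27454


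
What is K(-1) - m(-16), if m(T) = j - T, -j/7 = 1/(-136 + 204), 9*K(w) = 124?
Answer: -1297/612 ≈ -2.1193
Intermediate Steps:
K(w) = 124/9 (K(w) = (1/9)*124 = 124/9)
j = -7/68 (j = -7/(-136 + 204) = -7/68 ≈ -0.10294)
m(T) = -7/68 - T
K(-1) - m(-16) = 124/9 - (-7/68 - 1*(-16)) = 124/9 - (-7/68 + 16) = 124/9 - 1*1081/68 = 124/9 - 1081/68 = -1297/612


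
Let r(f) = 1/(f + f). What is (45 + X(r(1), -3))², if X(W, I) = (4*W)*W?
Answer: 2116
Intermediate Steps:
r(f) = 1/(2*f)
X(W, I) = 4*W²
(45 + X(r(1), -3))² = (45 + 4*((½)/1)²)² = (45 + 4*((½)*1)²)² = (45 + 4*(½)²)² = (45 + 4*(¼))² = (45 + 1)² = 46² = 2116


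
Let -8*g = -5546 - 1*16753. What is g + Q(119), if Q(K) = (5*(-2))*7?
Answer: 21739/8 ≈ 2717.4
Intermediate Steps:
g = 22299/8 (g = -(-5546 - 1*16753)/8 = -(-5546 - 16753)/8 = -1/8*(-22299) = 22299/8 ≈ 2787.4)
Q(K) = -70 (Q(K) = -10*7 = -70)
g + Q(119) = 22299/8 - 70 = 21739/8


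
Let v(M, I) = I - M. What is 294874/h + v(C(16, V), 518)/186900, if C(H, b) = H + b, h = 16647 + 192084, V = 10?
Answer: 4601220521/3250985325 ≈ 1.4153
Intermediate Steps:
h = 208731
294874/h + v(C(16, V), 518)/186900 = 294874/208731 + (518 - (16 + 10))/186900 = 294874*(1/208731) + (518 - 1*26)*(1/186900) = 294874/208731 + (518 - 26)*(1/186900) = 294874/208731 + 492*(1/186900) = 294874/208731 + 41/15575 = 4601220521/3250985325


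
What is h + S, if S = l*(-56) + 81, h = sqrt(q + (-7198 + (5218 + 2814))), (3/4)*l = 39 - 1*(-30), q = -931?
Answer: -5071 + I*sqrt(97) ≈ -5071.0 + 9.8489*I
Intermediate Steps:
l = 92 (l = 4*(39 - 1*(-30))/3 = 4*(39 + 30)/3 = (4/3)*69 = 92)
h = I*sqrt(97) (h = sqrt(-931 + (-7198 + (5218 + 2814))) = sqrt(-931 + (-7198 + 8032)) = sqrt(-931 + 834) = sqrt(-97) = I*sqrt(97) ≈ 9.8489*I)
S = -5071 (S = 92*(-56) + 81 = -5152 + 81 = -5071)
h + S = I*sqrt(97) - 5071 = -5071 + I*sqrt(97)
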